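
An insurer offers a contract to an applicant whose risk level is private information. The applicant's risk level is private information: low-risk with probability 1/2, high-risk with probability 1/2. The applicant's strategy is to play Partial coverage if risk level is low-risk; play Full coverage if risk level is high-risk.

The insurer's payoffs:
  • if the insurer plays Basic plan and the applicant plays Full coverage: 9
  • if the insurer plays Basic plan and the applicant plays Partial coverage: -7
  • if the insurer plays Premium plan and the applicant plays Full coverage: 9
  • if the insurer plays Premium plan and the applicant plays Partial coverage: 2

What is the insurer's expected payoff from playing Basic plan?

1

E[Basic plan] = 1/2·(-7) + 1/2·9 = (-7/2) + 9/2 = 1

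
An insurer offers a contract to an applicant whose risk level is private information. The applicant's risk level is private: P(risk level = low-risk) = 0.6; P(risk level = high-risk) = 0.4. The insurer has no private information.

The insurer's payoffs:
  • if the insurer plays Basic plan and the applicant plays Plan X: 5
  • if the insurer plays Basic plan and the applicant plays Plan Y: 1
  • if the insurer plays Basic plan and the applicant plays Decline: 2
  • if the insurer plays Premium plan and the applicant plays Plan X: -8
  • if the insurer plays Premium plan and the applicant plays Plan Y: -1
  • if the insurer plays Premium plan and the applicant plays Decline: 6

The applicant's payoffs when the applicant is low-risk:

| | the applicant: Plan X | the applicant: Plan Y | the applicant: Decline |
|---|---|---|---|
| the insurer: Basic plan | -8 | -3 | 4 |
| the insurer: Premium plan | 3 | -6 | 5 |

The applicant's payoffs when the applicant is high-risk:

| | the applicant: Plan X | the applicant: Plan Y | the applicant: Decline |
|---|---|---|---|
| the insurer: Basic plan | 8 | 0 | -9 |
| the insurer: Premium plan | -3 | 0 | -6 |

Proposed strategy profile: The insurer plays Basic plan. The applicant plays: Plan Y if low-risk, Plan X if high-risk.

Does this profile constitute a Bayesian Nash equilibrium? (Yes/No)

No

The insurer plays Basic plan: E[Basic plan] = 0.6·(1) + 0.4·(5) = 2.6; E[Premium plan] = -3.8. Best-responding. ✓
The applicant (risk level low-risk), facing Basic plan: Plan X gives -8, Plan Y gives -3, Decline gives 4. Proposed Plan Y is not best — profitable deviation exists. ✗
The applicant (risk level high-risk), facing Basic plan: Plan X gives 8, Plan Y gives 0, Decline gives -9. Proposed Plan X is best. ✓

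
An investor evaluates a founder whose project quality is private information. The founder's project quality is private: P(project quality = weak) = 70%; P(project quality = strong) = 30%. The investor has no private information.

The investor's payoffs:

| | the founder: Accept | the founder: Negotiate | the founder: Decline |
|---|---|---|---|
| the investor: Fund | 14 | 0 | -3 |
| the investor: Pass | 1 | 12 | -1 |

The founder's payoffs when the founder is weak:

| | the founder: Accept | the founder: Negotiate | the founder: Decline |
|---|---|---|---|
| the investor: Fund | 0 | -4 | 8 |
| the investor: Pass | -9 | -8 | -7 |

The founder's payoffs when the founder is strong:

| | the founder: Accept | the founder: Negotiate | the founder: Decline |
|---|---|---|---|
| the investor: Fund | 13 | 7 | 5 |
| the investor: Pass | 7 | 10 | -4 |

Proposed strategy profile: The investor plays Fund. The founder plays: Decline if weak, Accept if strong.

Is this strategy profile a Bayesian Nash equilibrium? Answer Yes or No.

The investor plays Fund: E[Fund] = 0.7·(-3) + 0.3·(14) = 2.1; E[Pass] = -0.4. Best-responding. ✓
The founder (project quality weak), facing Fund: Accept gives 0, Negotiate gives -4, Decline gives 8. Proposed Decline is best. ✓
The founder (project quality strong), facing Fund: Accept gives 13, Negotiate gives 7, Decline gives 5. Proposed Accept is best. ✓

Yes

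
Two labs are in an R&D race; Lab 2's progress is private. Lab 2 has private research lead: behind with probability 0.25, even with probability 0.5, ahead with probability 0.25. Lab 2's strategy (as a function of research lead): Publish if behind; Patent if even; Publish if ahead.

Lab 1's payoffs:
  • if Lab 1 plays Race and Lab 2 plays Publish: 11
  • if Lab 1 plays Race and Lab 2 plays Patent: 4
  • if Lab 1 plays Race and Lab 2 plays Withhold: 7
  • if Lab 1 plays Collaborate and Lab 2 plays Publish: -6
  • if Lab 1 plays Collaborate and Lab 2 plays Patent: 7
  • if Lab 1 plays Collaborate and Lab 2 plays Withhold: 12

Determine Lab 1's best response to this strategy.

Race

Compute Lab 1's expected payoff for each action, taking the expectation over Lab 2's type.
E[Race] = 0.25·(11) + 0.5·(4) + 0.25·(11) = 7.5
E[Collaborate] = 0.25·(-6) + 0.5·(7) + 0.25·(-6) = 0.5
Best response: Race (7.5 is the largest).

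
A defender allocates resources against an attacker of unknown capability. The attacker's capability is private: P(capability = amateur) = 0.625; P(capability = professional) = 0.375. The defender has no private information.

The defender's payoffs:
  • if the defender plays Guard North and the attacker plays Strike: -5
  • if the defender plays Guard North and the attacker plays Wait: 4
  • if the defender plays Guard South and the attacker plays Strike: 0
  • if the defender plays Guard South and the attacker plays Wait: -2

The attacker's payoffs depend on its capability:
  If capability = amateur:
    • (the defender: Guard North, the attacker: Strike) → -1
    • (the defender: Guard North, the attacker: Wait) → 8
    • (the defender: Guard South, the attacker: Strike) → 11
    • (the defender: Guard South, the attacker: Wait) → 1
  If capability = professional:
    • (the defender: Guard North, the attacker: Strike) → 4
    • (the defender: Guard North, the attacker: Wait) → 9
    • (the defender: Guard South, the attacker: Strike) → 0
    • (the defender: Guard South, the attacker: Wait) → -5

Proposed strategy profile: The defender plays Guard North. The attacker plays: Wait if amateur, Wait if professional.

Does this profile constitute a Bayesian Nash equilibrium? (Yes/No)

The defender plays Guard North: E[Guard North] = 0.625·(4) + 0.375·(4) = 4; E[Guard South] = -2. Best-responding. ✓
The attacker (capability amateur), facing Guard North: Strike gives -1, Wait gives 8. Proposed Wait is best. ✓
The attacker (capability professional), facing Guard North: Strike gives 4, Wait gives 9. Proposed Wait is best. ✓

Yes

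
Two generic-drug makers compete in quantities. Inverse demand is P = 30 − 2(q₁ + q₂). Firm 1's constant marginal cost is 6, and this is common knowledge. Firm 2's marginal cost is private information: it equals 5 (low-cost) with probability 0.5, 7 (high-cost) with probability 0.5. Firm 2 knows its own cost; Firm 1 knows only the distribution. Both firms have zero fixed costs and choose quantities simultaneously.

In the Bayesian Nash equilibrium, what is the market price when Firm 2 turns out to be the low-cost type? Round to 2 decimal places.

13.50

Firm 2 with cost c maximizes (30 − 2(q₁+q₂) − c)·q₂, giving q₂(c) = (30 − c − 2q₁)/4.
E[c₂] = 0.5·5 + 0.5·7 = 6
Firm 1's FOC against E[q₂] yields q₁ = (30 − 2·6 + E[c₂])/6 = (30 − 12 + 6)/6 = 4.
q₂(low-cost) = 4.25, so P = 30 − 2·(4 + 4.25) = 13.5.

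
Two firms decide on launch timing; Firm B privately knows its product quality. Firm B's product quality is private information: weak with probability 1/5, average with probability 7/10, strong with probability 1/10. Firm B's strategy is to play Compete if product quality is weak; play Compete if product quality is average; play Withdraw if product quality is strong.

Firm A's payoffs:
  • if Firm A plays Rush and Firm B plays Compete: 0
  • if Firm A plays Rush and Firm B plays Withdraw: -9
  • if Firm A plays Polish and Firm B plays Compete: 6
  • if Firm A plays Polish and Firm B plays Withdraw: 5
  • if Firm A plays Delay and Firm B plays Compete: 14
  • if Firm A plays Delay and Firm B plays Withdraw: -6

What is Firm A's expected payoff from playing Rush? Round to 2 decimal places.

E[Rush] = 1/5·0 + 7/10·0 + 1/10·(-9) = 0 + 0 + (-9/10) = -9/10

-0.90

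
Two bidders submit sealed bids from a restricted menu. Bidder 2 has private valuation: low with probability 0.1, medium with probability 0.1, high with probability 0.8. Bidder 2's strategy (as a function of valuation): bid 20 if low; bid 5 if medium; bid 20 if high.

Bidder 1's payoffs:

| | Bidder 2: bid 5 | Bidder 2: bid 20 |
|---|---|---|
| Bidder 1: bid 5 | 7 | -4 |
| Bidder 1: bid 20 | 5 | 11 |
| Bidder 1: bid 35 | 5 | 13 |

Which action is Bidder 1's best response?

bid 35

Compute Bidder 1's expected payoff for each action, taking the expectation over Bidder 2's type.
E[bid 5] = 0.1·(-4) + 0.1·(7) + 0.8·(-4) = -2.9
E[bid 20] = 0.1·(11) + 0.1·(5) + 0.8·(11) = 10.4
E[bid 35] = 0.1·(13) + 0.1·(5) + 0.8·(13) = 12.2
Best response: bid 35 (12.2 is the largest).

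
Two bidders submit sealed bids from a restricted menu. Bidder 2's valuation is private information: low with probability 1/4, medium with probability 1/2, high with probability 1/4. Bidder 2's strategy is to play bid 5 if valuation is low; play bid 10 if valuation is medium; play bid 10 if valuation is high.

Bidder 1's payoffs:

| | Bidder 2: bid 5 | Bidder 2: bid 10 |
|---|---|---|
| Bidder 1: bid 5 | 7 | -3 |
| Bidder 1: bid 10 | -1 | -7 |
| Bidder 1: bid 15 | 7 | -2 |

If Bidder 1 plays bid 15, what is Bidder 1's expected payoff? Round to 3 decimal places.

Take the expectation over Bidder 2's valuation, weighting each type's action by its prior probability.
E[bid 15] = 1/4·7 + 1/2·(-2) + 1/4·(-2) = 7/4 + (-1) + (-1/2) = 1/4

0.250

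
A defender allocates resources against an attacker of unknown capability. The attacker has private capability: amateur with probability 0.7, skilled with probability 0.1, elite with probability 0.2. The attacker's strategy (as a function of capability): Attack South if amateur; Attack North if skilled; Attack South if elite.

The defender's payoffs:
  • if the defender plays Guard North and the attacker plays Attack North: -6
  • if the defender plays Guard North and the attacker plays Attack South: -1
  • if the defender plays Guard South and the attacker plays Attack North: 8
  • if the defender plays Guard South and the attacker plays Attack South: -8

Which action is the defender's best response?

Compute the defender's expected payoff for each action, taking the expectation over the attacker's type.
E[Guard North] = 0.7·(-1) + 0.1·(-6) + 0.2·(-1) = -1.5
E[Guard South] = 0.7·(-8) + 0.1·(8) + 0.2·(-8) = -6.4
Best response: Guard North (-1.5 is the largest).

Guard North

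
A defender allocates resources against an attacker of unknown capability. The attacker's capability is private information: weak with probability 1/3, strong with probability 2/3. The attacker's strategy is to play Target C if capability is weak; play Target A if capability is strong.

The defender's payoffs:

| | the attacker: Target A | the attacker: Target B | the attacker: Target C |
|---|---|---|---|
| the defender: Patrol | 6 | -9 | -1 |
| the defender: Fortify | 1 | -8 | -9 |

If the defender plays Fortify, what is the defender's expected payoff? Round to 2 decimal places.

E[Fortify] = 1/3·(-9) + 2/3·1 = (-3) + 2/3 = -7/3

-2.33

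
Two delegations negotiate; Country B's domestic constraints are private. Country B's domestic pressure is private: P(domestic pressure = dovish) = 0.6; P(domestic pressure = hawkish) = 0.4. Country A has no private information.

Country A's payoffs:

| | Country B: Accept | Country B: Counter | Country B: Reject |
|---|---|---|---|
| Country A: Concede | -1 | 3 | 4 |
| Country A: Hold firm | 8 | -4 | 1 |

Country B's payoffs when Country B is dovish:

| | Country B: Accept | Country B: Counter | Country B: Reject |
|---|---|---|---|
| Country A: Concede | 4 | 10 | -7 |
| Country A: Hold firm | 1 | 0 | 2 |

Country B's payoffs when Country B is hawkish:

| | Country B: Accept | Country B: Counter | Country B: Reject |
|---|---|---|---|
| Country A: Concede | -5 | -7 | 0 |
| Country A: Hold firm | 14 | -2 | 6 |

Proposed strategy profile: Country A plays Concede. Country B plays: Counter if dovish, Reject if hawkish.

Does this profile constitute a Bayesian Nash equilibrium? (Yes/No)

Yes

Country A plays Concede: E[Concede] = 0.6·(3) + 0.4·(4) = 3.4; E[Hold firm] = -2. Best-responding. ✓
Country B (domestic pressure dovish), facing Concede: Accept gives 4, Counter gives 10, Reject gives -7. Proposed Counter is best. ✓
Country B (domestic pressure hawkish), facing Concede: Accept gives -5, Counter gives -7, Reject gives 0. Proposed Reject is best. ✓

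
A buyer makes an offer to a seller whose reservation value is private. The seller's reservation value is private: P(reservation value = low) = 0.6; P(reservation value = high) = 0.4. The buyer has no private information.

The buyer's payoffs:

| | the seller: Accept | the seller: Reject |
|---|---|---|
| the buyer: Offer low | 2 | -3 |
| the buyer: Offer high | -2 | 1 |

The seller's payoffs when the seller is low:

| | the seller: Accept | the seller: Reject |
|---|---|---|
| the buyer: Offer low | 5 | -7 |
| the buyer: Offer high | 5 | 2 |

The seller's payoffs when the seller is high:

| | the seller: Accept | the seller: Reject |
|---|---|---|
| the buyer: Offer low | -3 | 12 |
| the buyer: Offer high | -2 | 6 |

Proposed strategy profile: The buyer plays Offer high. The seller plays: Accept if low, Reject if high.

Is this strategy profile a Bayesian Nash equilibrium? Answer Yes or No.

The buyer plays Offer high: E[Offer high] = 0.6·(-2) + 0.4·(1) = -0.8; E[Offer low] = 0. Not best-responding. ✗
The seller (reservation value low), facing Offer high: Accept gives 5, Reject gives 2. Proposed Accept is best. ✓
The seller (reservation value high), facing Offer high: Accept gives -2, Reject gives 6. Proposed Reject is best. ✓

No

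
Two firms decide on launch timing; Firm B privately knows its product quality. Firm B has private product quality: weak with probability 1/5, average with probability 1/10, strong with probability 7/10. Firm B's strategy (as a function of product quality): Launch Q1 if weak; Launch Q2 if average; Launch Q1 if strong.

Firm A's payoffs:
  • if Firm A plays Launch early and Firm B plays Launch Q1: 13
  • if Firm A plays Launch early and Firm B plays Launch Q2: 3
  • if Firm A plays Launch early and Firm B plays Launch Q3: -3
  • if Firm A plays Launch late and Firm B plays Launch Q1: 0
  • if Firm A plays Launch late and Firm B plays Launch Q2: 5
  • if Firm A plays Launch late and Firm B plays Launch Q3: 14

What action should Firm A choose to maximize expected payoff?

Launch early

E[Launch early] = 1/5·(13) + 1/10·(3) + 7/10·(13) = 12
E[Launch late] = 1/5·(0) + 1/10·(5) + 7/10·(0) = 1/2
Best response: Launch early (12 is the largest).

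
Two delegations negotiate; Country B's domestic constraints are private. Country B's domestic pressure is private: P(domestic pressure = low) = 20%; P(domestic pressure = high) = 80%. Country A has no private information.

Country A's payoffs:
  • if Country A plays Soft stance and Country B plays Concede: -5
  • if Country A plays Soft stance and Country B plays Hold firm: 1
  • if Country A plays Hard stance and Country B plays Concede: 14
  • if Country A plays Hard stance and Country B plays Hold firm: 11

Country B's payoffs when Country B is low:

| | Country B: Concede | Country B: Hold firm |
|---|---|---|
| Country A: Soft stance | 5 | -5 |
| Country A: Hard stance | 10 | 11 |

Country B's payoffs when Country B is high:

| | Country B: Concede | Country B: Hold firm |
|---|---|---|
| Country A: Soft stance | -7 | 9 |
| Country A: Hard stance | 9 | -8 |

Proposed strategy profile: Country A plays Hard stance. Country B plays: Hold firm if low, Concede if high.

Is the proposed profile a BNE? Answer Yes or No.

Yes

A profile is a BNE iff every type of every player is best-responding given beliefs about the other side.
Country A plays Hard stance: E[Hard stance] = 0.2·(11) + 0.8·(14) = 13.4; E[Soft stance] = -3.8. Best-responding. ✓
Country B (domestic pressure low), facing Hard stance: Concede gives 10, Hold firm gives 11. Proposed Hold firm is best. ✓
Country B (domestic pressure high), facing Hard stance: Concede gives 9, Hold firm gives -8. Proposed Concede is best. ✓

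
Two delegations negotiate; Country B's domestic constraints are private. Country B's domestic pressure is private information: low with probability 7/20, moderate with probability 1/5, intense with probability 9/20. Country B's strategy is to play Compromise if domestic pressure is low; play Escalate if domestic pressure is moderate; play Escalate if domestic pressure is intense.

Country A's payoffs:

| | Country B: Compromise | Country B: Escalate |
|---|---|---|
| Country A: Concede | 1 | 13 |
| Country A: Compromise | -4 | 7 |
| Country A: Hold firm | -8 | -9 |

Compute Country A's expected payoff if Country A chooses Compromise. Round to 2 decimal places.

3.15

Take the expectation over Country B's domestic pressure, weighting each type's action by its prior probability.
E[Compromise] = 7/20·(-4) + 1/5·7 + 9/20·7 = (-7/5) + 7/5 + 63/20 = 63/20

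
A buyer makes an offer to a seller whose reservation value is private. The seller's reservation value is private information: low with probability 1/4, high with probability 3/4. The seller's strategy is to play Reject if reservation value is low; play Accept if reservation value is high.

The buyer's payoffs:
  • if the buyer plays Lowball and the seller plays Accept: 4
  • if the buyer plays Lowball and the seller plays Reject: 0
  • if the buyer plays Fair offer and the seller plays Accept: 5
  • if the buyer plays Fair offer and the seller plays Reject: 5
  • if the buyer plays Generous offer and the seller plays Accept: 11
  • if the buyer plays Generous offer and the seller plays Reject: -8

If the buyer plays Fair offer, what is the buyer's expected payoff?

E[Fair offer] = 1/4·5 + 3/4·5 = 5/4 + 15/4 = 5

5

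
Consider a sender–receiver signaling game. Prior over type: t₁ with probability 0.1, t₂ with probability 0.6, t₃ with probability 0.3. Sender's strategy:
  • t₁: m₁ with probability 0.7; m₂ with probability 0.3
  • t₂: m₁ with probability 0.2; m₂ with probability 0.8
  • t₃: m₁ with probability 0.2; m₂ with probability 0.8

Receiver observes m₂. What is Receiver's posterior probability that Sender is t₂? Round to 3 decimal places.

P(m₂) = 0.1·0.3 + 0.6·0.8 + 0.3·0.8 = 0.75
P(t₂ | m₂) = (0.6·0.8) / 0.75 = 0.48 / 0.75 = 0.64

0.640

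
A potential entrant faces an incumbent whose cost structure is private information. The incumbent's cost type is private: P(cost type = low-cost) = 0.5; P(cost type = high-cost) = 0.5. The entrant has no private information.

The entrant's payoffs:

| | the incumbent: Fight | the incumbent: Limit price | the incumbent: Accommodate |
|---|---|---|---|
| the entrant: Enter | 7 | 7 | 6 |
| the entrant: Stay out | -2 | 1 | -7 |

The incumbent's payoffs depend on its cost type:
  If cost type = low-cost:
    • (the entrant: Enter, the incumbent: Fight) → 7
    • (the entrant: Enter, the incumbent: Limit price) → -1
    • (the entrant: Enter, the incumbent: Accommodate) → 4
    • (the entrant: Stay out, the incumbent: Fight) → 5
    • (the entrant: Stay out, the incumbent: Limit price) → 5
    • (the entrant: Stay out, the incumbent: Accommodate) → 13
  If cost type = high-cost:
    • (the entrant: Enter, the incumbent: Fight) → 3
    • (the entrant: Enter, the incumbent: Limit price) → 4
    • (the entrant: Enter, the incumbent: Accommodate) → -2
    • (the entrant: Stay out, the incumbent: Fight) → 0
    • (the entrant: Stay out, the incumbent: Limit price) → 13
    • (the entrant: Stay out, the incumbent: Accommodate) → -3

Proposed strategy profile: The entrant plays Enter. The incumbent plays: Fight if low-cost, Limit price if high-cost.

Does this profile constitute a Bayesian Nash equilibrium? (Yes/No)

A profile is a BNE iff every type of every player is best-responding given beliefs about the other side.
The entrant plays Enter: E[Enter] = 0.5·(7) + 0.5·(7) = 7; E[Stay out] = -0.5. Best-responding. ✓
The incumbent (cost type low-cost), facing Enter: Fight gives 7, Limit price gives -1, Accommodate gives 4. Proposed Fight is best. ✓
The incumbent (cost type high-cost), facing Enter: Fight gives 3, Limit price gives 4, Accommodate gives -2. Proposed Limit price is best. ✓

Yes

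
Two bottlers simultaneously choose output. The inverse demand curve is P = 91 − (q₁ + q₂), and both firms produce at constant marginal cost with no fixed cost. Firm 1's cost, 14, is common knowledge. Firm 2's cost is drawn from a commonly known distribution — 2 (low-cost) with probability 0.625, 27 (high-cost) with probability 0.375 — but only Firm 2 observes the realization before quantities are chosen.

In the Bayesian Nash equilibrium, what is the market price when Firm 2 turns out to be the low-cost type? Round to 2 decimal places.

34.10

Type-c best response for Firm 2: q₂(c) = (91 − c)/2 − q₁/2.
Firm 1 maximizes expected profit; its first-order condition is 91 − 2q₁ − E[q₂] − 14 = 0.
Substituting E[q₂] and solving: E[c₂] = 11.375, so q₁ = (91 − 2·14 + 11.375)/3 = 24.7917.
q₂(low-cost) = 32.1042, so P = 91 − (24.7917 + 32.1042) = 34.1042.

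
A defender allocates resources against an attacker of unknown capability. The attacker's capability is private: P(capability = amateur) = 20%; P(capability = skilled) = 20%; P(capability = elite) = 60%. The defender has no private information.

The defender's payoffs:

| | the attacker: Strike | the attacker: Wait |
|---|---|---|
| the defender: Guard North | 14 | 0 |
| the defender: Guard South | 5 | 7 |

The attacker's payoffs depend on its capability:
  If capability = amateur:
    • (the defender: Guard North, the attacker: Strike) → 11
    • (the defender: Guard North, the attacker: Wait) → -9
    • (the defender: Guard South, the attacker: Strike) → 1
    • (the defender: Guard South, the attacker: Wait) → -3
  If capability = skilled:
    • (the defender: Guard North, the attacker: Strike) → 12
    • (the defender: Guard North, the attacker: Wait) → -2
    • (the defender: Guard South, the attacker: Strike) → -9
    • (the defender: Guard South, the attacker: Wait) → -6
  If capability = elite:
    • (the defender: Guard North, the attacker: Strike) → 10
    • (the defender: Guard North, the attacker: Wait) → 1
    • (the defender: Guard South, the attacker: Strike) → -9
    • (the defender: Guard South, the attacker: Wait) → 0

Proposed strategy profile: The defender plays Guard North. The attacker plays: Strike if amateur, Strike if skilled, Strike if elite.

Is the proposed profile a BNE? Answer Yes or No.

Yes

The defender plays Guard North: E[Guard North] = 0.2·(14) + 0.2·(14) + 0.6·(14) = 14; E[Guard South] = 5. Best-responding. ✓
The attacker (capability amateur), facing Guard North: Strike gives 11, Wait gives -9. Proposed Strike is best. ✓
The attacker (capability skilled), facing Guard North: Strike gives 12, Wait gives -2. Proposed Strike is best. ✓
The attacker (capability elite), facing Guard North: Strike gives 10, Wait gives 1. Proposed Strike is best. ✓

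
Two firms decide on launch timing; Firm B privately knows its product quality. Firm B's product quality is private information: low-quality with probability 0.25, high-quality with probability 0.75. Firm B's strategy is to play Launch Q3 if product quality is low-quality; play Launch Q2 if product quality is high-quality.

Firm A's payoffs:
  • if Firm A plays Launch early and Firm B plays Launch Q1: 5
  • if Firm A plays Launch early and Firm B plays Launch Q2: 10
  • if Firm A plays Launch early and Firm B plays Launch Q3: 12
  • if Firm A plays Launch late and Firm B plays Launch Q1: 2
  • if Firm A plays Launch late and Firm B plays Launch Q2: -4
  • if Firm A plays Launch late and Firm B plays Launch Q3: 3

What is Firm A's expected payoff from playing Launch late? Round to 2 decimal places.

-2.25

E[Launch late] = 0.25·3 + 0.75·(-4) = 0.75 + (-3) = -2.25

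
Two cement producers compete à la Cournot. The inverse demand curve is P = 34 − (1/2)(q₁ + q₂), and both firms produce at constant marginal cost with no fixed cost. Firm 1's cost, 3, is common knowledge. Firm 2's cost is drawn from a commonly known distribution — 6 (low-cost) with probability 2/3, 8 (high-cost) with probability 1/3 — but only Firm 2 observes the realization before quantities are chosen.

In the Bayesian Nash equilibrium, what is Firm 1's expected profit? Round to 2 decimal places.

Firm 2 with cost c maximizes (34 − (1/2)(q₁+q₂) − c)·q₂, giving q₂(c) = (34 − c − (1/2)q₁).
E[c₂] = 2/3·6 + 1/3·8 = 6.66667
Firm 1's FOC against E[q₂] yields q₁ = (34 − 2·3 + E[c₂])/(3/2) = (34 − 6 + 6.66667)/(3/2) = 23.1111.
E[P] = 34 − (1/2)·(q₁ + E[q₂]) = 14.5556; Firm 1's expected profit = (E[P] − 3)·q₁ = (14.5556 − 3)·23.1111 = 267.062.

267.06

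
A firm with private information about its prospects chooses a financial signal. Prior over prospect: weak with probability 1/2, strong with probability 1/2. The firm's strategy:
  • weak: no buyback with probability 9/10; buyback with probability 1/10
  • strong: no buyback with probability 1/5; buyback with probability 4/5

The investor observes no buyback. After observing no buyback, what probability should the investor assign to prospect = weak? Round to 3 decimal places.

0.818

Apply Bayes' rule using the sender's strategy as the likelihood.
P(no buyback) = (1/2)·(9/10) + (1/2)·(1/5) = 11/20
P(weak | no buyback) = ((1/2)·(9/10)) / (11/20) = (9/20) / (11/20) = 9/11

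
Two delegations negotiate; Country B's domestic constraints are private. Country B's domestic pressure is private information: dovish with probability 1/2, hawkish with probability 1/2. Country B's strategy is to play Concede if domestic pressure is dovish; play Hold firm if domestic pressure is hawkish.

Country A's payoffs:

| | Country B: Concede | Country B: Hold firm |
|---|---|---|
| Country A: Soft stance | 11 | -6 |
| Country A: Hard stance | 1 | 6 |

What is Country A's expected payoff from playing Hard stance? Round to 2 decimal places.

Take the expectation over Country B's domestic pressure, weighting each type's action by its prior probability.
E[Hard stance] = 1/2·1 + 1/2·6 = 1/2 + 3 = 7/2

3.50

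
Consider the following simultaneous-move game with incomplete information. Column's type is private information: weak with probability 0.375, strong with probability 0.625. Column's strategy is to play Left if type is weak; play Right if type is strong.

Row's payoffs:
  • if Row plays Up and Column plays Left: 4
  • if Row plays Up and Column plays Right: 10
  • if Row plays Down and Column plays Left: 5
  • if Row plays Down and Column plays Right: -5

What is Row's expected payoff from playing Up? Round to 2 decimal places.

E[Up] = 0.375·4 + 0.625·10 = 1.5 + 6.25 = 7.75

7.75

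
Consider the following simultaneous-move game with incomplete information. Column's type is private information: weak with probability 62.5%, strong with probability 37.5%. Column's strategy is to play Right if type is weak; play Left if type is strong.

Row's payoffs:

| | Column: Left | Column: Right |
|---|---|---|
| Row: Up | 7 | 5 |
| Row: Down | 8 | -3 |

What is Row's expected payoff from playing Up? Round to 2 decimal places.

5.75

Take the expectation over Column's type, weighting each type's action by its prior probability.
E[Up] = 0.625·5 + 0.375·7 = 3.125 + 2.625 = 5.75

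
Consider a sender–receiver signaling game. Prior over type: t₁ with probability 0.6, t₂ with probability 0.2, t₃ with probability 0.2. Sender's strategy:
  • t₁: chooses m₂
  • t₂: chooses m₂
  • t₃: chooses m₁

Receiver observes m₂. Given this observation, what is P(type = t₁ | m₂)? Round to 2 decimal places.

0.75

Apply Bayes' rule using the sender's strategy as the likelihood.
P(m₂) = 0.6·1 + 0.2·1 + 0.2·0 = 0.8
P(t₁ | m₂) = (0.6·1) / 0.8 = 0.6 / 0.8 = 0.75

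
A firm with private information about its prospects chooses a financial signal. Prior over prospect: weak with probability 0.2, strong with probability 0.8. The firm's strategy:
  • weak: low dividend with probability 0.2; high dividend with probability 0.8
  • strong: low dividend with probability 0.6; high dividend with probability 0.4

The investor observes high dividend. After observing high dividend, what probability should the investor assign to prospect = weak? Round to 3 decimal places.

0.333

P(high dividend) = 0.2·0.8 + 0.8·0.4 = 0.48
P(weak | high dividend) = (0.2·0.8) / 0.48 = 0.16 / 0.48 = 0.333333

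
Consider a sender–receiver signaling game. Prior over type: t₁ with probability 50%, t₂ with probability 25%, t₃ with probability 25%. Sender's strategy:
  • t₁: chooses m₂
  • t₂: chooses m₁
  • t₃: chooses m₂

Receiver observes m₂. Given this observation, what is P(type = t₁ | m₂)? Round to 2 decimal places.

0.67

Apply Bayes' rule using the sender's strategy as the likelihood.
P(m₂) = 0.5·1 + 0.25·0 + 0.25·1 = 0.75
P(t₁ | m₂) = (0.5·1) / 0.75 = 0.5 / 0.75 = 0.666667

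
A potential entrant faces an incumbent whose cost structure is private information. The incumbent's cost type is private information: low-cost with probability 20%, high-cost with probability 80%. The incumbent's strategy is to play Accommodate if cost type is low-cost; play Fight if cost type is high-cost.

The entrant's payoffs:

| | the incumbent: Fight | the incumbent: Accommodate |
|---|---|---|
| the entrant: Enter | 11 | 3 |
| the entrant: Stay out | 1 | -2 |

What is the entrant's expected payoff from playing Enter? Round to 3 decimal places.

Take the expectation over the incumbent's cost type, weighting each type's action by its prior probability.
E[Enter] = 0.2·3 + 0.8·11 = 0.6 + 8.8 = 9.4

9.400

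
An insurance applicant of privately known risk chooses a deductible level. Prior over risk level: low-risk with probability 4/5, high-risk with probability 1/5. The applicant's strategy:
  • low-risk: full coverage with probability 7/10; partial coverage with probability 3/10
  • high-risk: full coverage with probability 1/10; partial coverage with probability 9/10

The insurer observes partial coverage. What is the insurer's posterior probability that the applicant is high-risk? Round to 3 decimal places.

0.429

P(partial coverage) = (4/5)·(3/10) + (1/5)·(9/10) = 21/50
P(high-risk | partial coverage) = ((1/5)·(9/10)) / (21/50) = (9/50) / (21/50) = 3/7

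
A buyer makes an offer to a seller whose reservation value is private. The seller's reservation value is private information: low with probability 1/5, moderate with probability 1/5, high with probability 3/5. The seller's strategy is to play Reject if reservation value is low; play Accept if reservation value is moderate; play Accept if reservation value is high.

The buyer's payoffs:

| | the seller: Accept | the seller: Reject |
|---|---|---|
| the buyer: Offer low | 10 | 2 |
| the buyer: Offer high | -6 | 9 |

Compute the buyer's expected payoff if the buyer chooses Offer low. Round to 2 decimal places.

E[Offer low] = 1/5·2 + 1/5·10 + 3/5·10 = 2/5 + 2 + 6 = 42/5

8.40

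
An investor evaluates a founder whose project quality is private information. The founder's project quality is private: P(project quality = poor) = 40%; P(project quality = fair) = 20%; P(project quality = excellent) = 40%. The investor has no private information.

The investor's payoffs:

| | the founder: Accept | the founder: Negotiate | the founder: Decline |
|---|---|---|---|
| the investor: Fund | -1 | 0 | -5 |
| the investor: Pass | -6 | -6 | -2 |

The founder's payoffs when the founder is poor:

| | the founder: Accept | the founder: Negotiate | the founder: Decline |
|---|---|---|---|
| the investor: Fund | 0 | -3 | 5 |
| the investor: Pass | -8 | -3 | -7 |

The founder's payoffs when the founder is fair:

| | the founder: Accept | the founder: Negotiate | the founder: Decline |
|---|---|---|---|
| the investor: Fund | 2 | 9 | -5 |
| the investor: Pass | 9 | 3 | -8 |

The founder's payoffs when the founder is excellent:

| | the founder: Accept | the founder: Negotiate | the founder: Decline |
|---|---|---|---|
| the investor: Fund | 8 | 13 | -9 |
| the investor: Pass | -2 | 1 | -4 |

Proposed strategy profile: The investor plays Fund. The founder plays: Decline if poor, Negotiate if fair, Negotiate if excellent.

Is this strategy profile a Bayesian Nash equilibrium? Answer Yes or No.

The investor plays Fund: E[Fund] = 0.4·(-5) + 0.2·(0) + 0.4·(0) = -2; E[Pass] = -4.4. Best-responding. ✓
The founder (project quality poor), facing Fund: Accept gives 0, Negotiate gives -3, Decline gives 5. Proposed Decline is best. ✓
The founder (project quality fair), facing Fund: Accept gives 2, Negotiate gives 9, Decline gives -5. Proposed Negotiate is best. ✓
The founder (project quality excellent), facing Fund: Accept gives 8, Negotiate gives 13, Decline gives -9. Proposed Negotiate is best. ✓

Yes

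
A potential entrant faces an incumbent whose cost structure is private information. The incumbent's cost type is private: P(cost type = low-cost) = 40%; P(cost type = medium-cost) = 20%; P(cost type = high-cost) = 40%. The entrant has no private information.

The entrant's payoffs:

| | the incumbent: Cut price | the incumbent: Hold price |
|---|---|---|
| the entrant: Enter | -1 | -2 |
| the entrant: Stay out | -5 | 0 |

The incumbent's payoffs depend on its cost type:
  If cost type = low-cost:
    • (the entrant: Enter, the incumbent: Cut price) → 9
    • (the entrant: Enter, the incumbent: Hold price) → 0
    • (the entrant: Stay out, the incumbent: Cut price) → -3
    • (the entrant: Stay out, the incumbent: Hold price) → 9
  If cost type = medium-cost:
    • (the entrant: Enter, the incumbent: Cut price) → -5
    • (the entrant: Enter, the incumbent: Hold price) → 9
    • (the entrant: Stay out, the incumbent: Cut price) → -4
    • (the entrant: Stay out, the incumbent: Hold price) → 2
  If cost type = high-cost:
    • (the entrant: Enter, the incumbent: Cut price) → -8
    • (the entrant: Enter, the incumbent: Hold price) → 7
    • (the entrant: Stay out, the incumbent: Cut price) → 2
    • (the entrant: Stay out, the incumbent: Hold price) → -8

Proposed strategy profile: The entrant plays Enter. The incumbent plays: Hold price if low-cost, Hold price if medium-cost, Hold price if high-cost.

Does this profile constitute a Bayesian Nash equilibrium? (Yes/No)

A profile is a BNE iff every type of every player is best-responding given beliefs about the other side.
The entrant plays Enter: E[Enter] = 0.4·(-2) + 0.2·(-2) + 0.4·(-2) = -2; E[Stay out] = 0. Not best-responding. ✗
The incumbent (cost type low-cost), facing Enter: Cut price gives 9, Hold price gives 0. Proposed Hold price is not best — profitable deviation exists. ✗
The incumbent (cost type medium-cost), facing Enter: Cut price gives -5, Hold price gives 9. Proposed Hold price is best. ✓
The incumbent (cost type high-cost), facing Enter: Cut price gives -8, Hold price gives 7. Proposed Hold price is best. ✓

No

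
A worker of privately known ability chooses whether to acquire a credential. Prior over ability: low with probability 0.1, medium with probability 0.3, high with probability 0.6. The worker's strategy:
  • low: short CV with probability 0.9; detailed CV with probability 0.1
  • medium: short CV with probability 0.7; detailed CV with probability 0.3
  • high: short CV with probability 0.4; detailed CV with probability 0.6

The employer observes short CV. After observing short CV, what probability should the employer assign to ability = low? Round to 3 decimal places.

P(short CV) = 0.1·0.9 + 0.3·0.7 + 0.6·0.4 = 0.54
P(low | short CV) = (0.1·0.9) / 0.54 = 0.09 / 0.54 = 0.166667

0.167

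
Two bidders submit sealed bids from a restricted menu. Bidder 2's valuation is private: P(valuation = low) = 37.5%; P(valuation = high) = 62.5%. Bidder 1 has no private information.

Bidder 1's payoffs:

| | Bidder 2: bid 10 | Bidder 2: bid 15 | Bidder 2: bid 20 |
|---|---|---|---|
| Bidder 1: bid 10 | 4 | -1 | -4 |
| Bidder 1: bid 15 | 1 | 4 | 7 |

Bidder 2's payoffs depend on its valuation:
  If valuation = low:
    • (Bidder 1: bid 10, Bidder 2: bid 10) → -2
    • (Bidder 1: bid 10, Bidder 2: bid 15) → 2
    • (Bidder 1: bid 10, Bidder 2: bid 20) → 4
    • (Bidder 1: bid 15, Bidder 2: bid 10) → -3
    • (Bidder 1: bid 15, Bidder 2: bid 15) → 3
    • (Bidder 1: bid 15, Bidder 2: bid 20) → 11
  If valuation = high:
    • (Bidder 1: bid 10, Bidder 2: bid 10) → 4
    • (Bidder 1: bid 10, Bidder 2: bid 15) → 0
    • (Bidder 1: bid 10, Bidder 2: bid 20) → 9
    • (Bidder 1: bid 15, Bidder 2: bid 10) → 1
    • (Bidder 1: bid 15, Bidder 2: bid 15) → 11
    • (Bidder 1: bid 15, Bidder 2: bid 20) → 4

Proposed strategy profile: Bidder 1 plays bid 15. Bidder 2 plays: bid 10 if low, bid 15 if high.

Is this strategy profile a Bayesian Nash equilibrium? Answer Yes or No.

No

Bidder 1 plays bid 15: E[bid 15] = 0.375·(1) + 0.625·(4) = 2.875; E[bid 10] = 0.875. Best-responding. ✓
Bidder 2 (valuation low), facing bid 15: bid 10 gives -3, bid 15 gives 3, bid 20 gives 11. Proposed bid 10 is not best — profitable deviation exists. ✗
Bidder 2 (valuation high), facing bid 15: bid 10 gives 1, bid 15 gives 11, bid 20 gives 4. Proposed bid 15 is best. ✓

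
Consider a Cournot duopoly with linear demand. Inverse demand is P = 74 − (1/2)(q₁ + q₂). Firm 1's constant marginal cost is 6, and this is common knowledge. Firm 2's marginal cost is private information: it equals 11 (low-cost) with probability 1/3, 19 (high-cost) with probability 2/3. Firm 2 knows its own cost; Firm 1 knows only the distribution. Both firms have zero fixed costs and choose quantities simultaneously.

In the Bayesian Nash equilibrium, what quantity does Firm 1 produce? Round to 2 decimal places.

Each type of Firm 2 best-responds to q₁; Firm 1 best-responds to the expected q₂ over Firm 2's types.
Firm 2 with cost c maximizes (74 − (1/2)(q₁+q₂) − c)·q₂, giving q₂(c) = (74 − c − (1/2)q₁).
E[c₂] = 1/3·11 + 2/3·19 = 16.3333
Firm 1's FOC against E[q₂] yields q₁ = (74 − 2·6 + E[c₂])/(3/2) = (74 − 12 + 16.3333)/(3/2) = 52.2222.

52.22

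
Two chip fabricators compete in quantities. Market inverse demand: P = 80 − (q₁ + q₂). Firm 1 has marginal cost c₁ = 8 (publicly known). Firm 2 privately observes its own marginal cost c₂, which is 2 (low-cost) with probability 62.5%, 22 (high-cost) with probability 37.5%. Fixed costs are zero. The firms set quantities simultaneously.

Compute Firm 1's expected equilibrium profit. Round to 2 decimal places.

600.25

Type-c best response for Firm 2: q₂(c) = (80 − c)/2 − q₁/2.
Firm 1 maximizes expected profit; its first-order condition is 80 − 2q₁ − E[q₂] − 8 = 0.
Substituting E[q₂] and solving: E[c₂] = 9.5, so q₁ = (80 − 2·8 + 9.5)/3 = 24.5.
E[P] = 80 − (q₁ + E[q₂]) = 32.5; Firm 1's expected profit = (E[P] − 8)·q₁ = (32.5 − 8)·24.5 = 600.25.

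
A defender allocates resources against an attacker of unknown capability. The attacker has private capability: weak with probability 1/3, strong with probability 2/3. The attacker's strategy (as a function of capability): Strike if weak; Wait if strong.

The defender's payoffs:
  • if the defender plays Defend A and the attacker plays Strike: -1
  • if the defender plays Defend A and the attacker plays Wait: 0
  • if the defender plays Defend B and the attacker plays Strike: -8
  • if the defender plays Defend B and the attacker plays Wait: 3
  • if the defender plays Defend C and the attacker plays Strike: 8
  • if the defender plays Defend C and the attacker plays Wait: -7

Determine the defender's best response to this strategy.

Defend A

Compute the defender's expected payoff for each action, taking the expectation over the attacker's type.
E[Defend A] = 1/3·(-1) + 2/3·(0) = -1/3
E[Defend B] = 1/3·(-8) + 2/3·(3) = -2/3
E[Defend C] = 1/3·(8) + 2/3·(-7) = -2
Best response: Defend A (-1/3 is the largest).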